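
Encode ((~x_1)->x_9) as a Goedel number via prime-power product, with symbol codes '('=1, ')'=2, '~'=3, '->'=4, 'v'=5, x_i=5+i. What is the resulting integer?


Formula: ((~x_1)->x_9)
Symbol codes: [1, 1, 3, 6, 2, 4, 14, 2]
Primes: [2, 3, 5, 7, 11, 13, 17, 19]
p_1^1 = 2^1 = 2
p_2^1 = 3^1 = 3
p_3^3 = 5^3 = 125
p_4^6 = 7^6 = 117649
p_5^2 = 11^2 = 121
p_6^4 = 13^4 = 28561
p_7^14 = 17^14 = 168377826559400929
p_8^2 = 19^2 = 361
Product = 18535332632443661107949404099320750

18535332632443661107949404099320750


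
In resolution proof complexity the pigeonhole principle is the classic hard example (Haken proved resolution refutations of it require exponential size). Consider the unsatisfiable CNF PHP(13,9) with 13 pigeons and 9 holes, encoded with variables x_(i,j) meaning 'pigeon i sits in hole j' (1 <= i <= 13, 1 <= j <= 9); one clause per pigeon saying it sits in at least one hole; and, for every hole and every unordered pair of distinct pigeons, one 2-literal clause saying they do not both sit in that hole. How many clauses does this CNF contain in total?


PHP(13,9): 13 pigeons, 9 holes, 13*9 = 117 variables.
- pigeon clauses: one per pigeon -> 13 clauses
- hole clauses: 9 holes * C(13,2) = 9 * 78 -> 702 clauses
Total clauses = 13 + 702 = 715

715


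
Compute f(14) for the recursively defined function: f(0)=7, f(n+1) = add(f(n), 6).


f(0) = 7
f(1) = add(f(0), 6) = add(7, 6) = 13
f(2) = add(f(1), 6) = add(13, 6) = 19
f(3) = add(f(2), 6) = add(19, 6) = 25
f(4) = add(f(3), 6) = add(25, 6) = 31
f(5) = add(f(4), 6) = add(31, 6) = 37
f(6) = add(f(5), 6) = add(37, 6) = 43
f(7) = add(f(6), 6) = add(43, 6) = 49
f(8) = add(f(7), 6) = add(49, 6) = 55
f(9) = add(f(8), 6) = add(55, 6) = 61
f(10) = add(f(9), 6) = add(61, 6) = 67
f(11) = add(f(10), 6) = add(67, 6) = 73
f(12) = add(f(11), 6) = add(73, 6) = 79
f(13) = add(f(12), 6) = add(79, 6) = 85
f(14) = add(f(13), 6) = add(85, 6) = 91


91


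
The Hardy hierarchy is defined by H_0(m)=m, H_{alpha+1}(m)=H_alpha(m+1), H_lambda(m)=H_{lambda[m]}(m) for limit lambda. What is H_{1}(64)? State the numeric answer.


H_1(64):
For finite ordinals k, H_k(n) = n + k (each successor step adds 1).
H_1(64) = 64 + 1 = 65

65


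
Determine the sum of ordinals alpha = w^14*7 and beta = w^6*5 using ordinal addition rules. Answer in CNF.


Ordinal addition w^14*7 + w^6*5:
Leading exponent of alpha (14) > leading exponent of beta (6).
Since alpha's term has higher exponent than beta's leading term,
the sum is simply alpha followed by beta.
Result = w^14*7 + w^6*5

w^14*7 + w^6*5


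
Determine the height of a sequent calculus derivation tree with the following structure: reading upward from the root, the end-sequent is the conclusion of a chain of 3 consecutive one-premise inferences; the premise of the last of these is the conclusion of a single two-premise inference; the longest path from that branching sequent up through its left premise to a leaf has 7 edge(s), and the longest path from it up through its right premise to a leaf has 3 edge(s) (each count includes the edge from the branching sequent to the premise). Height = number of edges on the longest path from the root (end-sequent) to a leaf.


Longest path through the left premise: 7 edges (measured from the branching sequent)
Longest path through the right premise: 3 edges
Height of the subtree rooted at the branching sequent: max(7, 3) = 7
The branching sequent sits 3 edges above the root (the chain of one-premise inferences), so height = 7 + 3 = 10

10


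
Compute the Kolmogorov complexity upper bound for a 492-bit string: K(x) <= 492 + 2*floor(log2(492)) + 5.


floor(log2(492)) = 8
2 * 8 = 16
K(x) <= 492 + 16 + 5 = 513

513


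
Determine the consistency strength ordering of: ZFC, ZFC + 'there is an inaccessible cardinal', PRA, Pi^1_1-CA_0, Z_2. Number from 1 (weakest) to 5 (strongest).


Ordering by consistency strength:
1. PRA
2. Pi^1_1-CA_0
3. Z_2
4. ZFC
5. ZFC + 'there is an inaccessible cardinal'


ZFC=4, ZFC + 'there is an inaccessible cardinal'=5, PRA=1, Pi^1_1-CA_0=2, Z_2=3


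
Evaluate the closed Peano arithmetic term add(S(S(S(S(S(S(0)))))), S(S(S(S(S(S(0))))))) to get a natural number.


add(S^6(0), S^6(0)):
S^6(0) = 6
S^6(0) = 6
6 + 6 = 12

12


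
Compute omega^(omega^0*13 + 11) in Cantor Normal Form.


omega^(omega^0*13 + 11):
omega^0 = 1, so the exponent is 13 + 11 = 24 (finite ordinal addition).
Result = omega^24, already a single CNF term.

omega^24


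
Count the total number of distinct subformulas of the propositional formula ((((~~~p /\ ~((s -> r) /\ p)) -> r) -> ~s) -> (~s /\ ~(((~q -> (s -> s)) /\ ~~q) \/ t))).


Formula: ((((~~~p /\ ~((s -> r) /\ p)) -> r) -> ~s) -> (~s /\ ~(((~q -> (s -> s)) /\ ~~q) \/ t)))
Subformulas found:
  1. r
  2. q
  3. s
  4. t
  5. p
  6. ~p
  7. ~s
  8. ~q
  9. ~~p
  10. ~~q
  11. ~~~p
  12. (s -> r)
  13. (s -> s)
  14. ((s -> r) /\ p)
  15. (~q -> (s -> s))
  16. ~((s -> r) /\ p)
  17. ((~q -> (s -> s)) /\ ~~q)
  18. (~~~p /\ ~((s -> r) /\ p))
  19. (((~q -> (s -> s)) /\ ~~q) \/ t)
  20. ((~~~p /\ ~((s -> r) /\ p)) -> r)
  21. ~(((~q -> (s -> s)) /\ ~~q) \/ t)
  22. (~s /\ ~(((~q -> (s -> s)) /\ ~~q) \/ t))
  23. (((~~~p /\ ~((s -> r) /\ p)) -> r) -> ~s)
  24. ((((~~~p /\ ~((s -> r) /\ p)) -> r) -> ~s) -> (~s /\ ~(((~q -> (s -> s)) /\ ~~q) \/ t)))
Total distinct subformulas = 24

24


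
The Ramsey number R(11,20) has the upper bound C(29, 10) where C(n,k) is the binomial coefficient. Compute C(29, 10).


R(11,20) <= C(11+20-2, 11-1) = C(29, 10)
C(29, 10) = 29! / (10! * 19!)
= 20030010

20030010


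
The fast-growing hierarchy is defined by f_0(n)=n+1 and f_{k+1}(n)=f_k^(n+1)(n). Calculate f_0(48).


f_0(48) = 48 + 1 = 49

49


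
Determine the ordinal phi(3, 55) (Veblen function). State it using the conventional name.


phi(3, 55):
phi(3, beta) = eta_beta (the beta-th eta number, fixed point of zeta).
phi(3, 55) = eta_55

eta_55


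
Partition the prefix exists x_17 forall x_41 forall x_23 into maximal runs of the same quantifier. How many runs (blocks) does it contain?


Alternations = 1.
Blocks = alternations + 1 = 2

2


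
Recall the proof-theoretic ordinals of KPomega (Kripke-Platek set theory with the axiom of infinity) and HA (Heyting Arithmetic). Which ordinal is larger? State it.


Proof-theoretic ordinal of KPomega (Kripke-Platek set theory with the axiom of infinity): psi_0(epsilon_{Omega+1})
Proof-theoretic ordinal of HA (Heyting Arithmetic): epsilon_0
Comparing: epsilon_0 < psi_0(epsilon_{Omega+1}).
The larger ordinal is psi_0(epsilon_{Omega+1}) (from KPomega (Kripke-Platek set theory with the axiom of infinity)).

psi_0(epsilon_{Omega+1})


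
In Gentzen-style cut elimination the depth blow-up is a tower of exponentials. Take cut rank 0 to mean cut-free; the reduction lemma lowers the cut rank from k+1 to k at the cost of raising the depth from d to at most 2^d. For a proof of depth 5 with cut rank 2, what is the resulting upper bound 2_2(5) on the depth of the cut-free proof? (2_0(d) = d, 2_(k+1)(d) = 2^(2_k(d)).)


Each rank reduction sends depth d to at most 2^d; cut rank r needs r reductions.
2_0(5) = 5
2_1(5) = 2^5 = 32
2_2(5) = 2^32 = 4294967296
Cut-free depth bound = 4294967296

4294967296


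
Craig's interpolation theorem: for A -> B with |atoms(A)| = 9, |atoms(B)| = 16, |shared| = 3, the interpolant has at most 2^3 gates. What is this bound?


Shared atoms = 3
Craig interpolant size bound = 2^3
= 8

8


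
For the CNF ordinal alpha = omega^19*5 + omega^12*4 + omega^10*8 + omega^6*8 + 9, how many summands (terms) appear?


CNF: omega^19*5 + omega^12*4 + omega^10*8 + omega^6*8 + 9
Count the summands separated by '+':
  term 1: omega^19*5
  term 2: omega^12*4
  term 3: omega^10*8
  term 4: omega^6*8
  term 5: 9
Total terms = 5

5


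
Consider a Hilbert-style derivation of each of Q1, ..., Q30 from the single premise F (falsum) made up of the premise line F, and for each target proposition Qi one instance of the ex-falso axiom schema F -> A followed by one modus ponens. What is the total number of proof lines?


Ex falso, line by line:
- 1 premise line (F)
- 30 targets, each needing 1 axiom instance (F -> Qi) + 1 MP = 2 lines: 2 * 30 = 60
Total = 1 + 60 = 61 lines.

61


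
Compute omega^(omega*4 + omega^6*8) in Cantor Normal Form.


omega^(omega*4 + omega^6*8):
In ordinal addition a term is absorbed by a following term of strictly larger exponent: 1 < 6, so omega*4 + omega^6*8 = omega^6*8.
omega raised to a CNF ordinal is a single CNF term: Result = omega^(omega^6*8)

omega^(omega^6*8)


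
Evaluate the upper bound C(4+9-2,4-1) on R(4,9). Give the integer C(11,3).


R(4,9) <= C(4+9-2, 4-1) = C(11, 3)
C(11, 3) = 11! / (3! * 8!)
= 165

165


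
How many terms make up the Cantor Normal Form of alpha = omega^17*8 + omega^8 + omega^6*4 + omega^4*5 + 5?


CNF: omega^17*8 + omega^8 + omega^6*4 + omega^4*5 + 5
Count the summands separated by '+':
  term 1: omega^17*8
  term 2: omega^8
  term 3: omega^6*4
  term 4: omega^4*5
  term 5: 5
Total terms = 5

5


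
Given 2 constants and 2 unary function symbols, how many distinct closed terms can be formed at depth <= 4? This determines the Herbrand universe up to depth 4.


Herbrand terms by depth:
Depth 0: 2 constants
Depth 1: 4 new terms (running total: 6)
Depth 2: 8 new terms (running total: 14)
Depth 3: 16 new terms (running total: 30)
Depth 4: 32 new terms (running total: 62)
Total distinct ground terms = 62

62


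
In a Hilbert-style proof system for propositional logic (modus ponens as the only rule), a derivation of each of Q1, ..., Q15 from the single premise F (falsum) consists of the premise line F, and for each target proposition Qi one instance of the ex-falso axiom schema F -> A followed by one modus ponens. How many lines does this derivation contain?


Ex falso, line by line:
- 1 premise line (F)
- 15 targets, each needing 1 axiom instance (F -> Qi) + 1 MP = 2 lines: 2 * 15 = 30
Total = 1 + 30 = 31 lines.

31


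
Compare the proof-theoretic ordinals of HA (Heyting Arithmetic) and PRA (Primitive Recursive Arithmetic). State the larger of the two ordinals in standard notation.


Proof-theoretic ordinal of HA (Heyting Arithmetic): epsilon_0
Proof-theoretic ordinal of PRA (Primitive Recursive Arithmetic): omega^omega
Comparing: omega^omega < epsilon_0.
The larger ordinal is epsilon_0 (from HA (Heyting Arithmetic)).

epsilon_0


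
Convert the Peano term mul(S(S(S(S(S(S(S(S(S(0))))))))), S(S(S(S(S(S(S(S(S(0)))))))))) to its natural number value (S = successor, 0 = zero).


mul(S^9(0), S^9(0)):
S^9(0) = 9
S^9(0) = 9
9 * 9 = 81

81


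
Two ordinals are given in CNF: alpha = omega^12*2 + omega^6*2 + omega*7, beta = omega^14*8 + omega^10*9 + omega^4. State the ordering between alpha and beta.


Compare term by term from highest exponent:
alpha = omega^12*2 + omega^6*2 + omega*7
beta = omega^14*8 + omega^10*9 + omega^4
Term 1: alpha has omega^12*2, beta has omega^14*8
Term 2: alpha has omega^6*2, beta has omega^10*9
Term 3: alpha has omega^1*7, beta has omega^4*1
Result: alpha < beta

alpha < beta


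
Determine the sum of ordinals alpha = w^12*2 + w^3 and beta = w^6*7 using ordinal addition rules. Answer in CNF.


Ordinal addition (w^12*2 + w^3) + w^6*7:
alpha's leading term has exponent 12 > beta's exponent 6, so it survives.
alpha's tail term has exponent 3 < beta's exponent 6, so it is absorbed by beta.
In ordinal addition, any term followed by a strictly larger-exponent term is absorbed.
Result = w^12*2 + w^6*7

w^12*2 + w^6*7


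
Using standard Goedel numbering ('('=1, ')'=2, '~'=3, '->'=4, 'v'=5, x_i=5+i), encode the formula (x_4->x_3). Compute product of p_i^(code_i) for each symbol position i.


Formula: (x_4->x_3)
Symbol codes: [1, 9, 4, 8, 2]
Primes: [2, 3, 5, 7, 11]
p_1^1 = 2^1 = 2
p_2^9 = 3^9 = 19683
p_3^4 = 5^4 = 625
p_4^8 = 7^8 = 5764801
p_5^2 = 11^2 = 121
Product = 17162122435053750

17162122435053750


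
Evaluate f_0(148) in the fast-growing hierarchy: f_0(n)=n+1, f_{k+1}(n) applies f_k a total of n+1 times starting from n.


f_0(148) = 148 + 1 = 149

149


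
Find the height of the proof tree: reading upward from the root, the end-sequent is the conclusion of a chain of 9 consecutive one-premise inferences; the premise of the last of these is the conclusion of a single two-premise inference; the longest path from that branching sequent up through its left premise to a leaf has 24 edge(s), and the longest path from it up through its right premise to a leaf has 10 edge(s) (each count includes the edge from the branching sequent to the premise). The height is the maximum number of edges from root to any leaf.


Longest path through the left premise: 24 edges (measured from the branching sequent)
Longest path through the right premise: 10 edges
Height of the subtree rooted at the branching sequent: max(24, 10) = 24
The branching sequent sits 9 edges above the root (the chain of one-premise inferences), so height = 24 + 9 = 33

33


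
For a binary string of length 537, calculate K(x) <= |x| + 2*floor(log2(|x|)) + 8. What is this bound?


floor(log2(537)) = 9
2 * 9 = 18
K(x) <= 537 + 18 + 8 = 563

563


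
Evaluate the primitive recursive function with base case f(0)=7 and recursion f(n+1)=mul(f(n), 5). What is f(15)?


f(0) = 7
f(1) = mul(f(0), 5) = mul(7, 5) = 35
f(2) = mul(f(1), 5) = mul(35, 5) = 175
f(3) = mul(f(2), 5) = mul(175, 5) = 875
f(4) = mul(f(3), 5) = mul(875, 5) = 4375
f(5) = mul(f(4), 5) = mul(4375, 5) = 21875
f(6) = mul(f(5), 5) = mul(21875, 5) = 109375
f(7) = mul(f(6), 5) = mul(109375, 5) = 546875
f(8) = mul(f(7), 5) = mul(546875, 5) = 2734375
f(9) = mul(f(8), 5) = mul(2734375, 5) = 13671875
f(10) = mul(f(9), 5) = mul(13671875, 5) = 68359375
f(11) = mul(f(10), 5) = mul(68359375, 5) = 341796875
f(12) = mul(f(11), 5) = mul(341796875, 5) = 1708984375
f(13) = mul(f(12), 5) = mul(1708984375, 5) = 8544921875
f(14) = mul(f(13), 5) = mul(8544921875, 5) = 42724609375
f(15) = mul(f(14), 5) = mul(42724609375, 5) = 213623046875


213623046875


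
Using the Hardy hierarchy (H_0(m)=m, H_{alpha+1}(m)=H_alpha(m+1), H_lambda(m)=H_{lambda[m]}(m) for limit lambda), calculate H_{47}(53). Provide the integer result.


H_47(53):
For finite ordinals k, H_k(n) = n + k (each successor step adds 1).
H_47(53) = 53 + 47 = 100

100


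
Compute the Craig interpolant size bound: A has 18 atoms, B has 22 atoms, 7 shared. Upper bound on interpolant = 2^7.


Shared atoms = 7
Craig interpolant size bound = 2^7
= 128

128


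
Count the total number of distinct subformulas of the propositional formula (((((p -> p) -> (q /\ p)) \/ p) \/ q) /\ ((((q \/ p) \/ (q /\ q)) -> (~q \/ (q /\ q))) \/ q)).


Formula: (((((p -> p) -> (q /\ p)) \/ p) \/ q) /\ ((((q \/ p) \/ (q /\ q)) -> (~q \/ (q /\ q))) \/ q))
Subformulas found:
  1. q
  2. p
  3. ~q
  4. (q /\ p)
  5. (q \/ p)
  6. (p -> p)
  7. (q /\ q)
  8. (~q \/ (q /\ q))
  9. ((q \/ p) \/ (q /\ q))
  10. ((p -> p) -> (q /\ p))
  11. (((p -> p) -> (q /\ p)) \/ p)
  12. ((((p -> p) -> (q /\ p)) \/ p) \/ q)
  13. (((q \/ p) \/ (q /\ q)) -> (~q \/ (q /\ q)))
  14. ((((q \/ p) \/ (q /\ q)) -> (~q \/ (q /\ q))) \/ q)
  15. (((((p -> p) -> (q /\ p)) \/ p) \/ q) /\ ((((q \/ p) \/ (q /\ q)) -> (~q \/ (q /\ q))) \/ q))
Total distinct subformulas = 15

15


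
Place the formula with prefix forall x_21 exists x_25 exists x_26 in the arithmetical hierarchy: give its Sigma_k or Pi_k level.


Leading quantifier is forall, so the class is Pi.
Number of quantifier blocks = alternations + 1 = 1 + 1 = 2.
Classification: Pi_2

Pi_2


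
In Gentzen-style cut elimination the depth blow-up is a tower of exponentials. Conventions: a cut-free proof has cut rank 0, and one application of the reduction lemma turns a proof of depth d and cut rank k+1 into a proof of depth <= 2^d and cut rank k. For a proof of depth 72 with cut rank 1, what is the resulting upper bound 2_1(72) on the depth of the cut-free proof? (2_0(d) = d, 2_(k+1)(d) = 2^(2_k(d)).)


Each rank reduction sends depth d to at most 2^d; cut rank r needs r reductions.
2_0(72) = 72
2_1(72) = 2^72 = 4722366482869645213696
Cut-free depth bound = 4722366482869645213696

4722366482869645213696


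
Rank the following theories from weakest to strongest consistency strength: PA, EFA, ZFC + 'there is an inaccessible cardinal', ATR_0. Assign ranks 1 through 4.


Ordering by consistency strength:
1. EFA
2. PA
3. ATR_0
4. ZFC + 'there is an inaccessible cardinal'


PA=2, EFA=1, ZFC + 'there is an inaccessible cardinal'=4, ATR_0=3


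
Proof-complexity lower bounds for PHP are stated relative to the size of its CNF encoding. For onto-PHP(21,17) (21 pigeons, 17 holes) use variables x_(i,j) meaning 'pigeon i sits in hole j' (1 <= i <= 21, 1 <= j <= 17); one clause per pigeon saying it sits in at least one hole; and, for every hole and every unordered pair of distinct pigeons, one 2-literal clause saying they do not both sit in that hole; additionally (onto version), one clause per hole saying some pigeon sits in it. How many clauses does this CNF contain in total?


onto-PHP(21,17): 21 pigeons, 17 holes, 21*17 = 357 variables.
- pigeon clauses: one per pigeon -> 21 clauses
- hole clauses: 17 holes * C(21,2) = 17 * 210 -> 3570 clauses
- onto clauses: one per hole -> 17 clauses
Total clauses = 21 + 3570 + 17 = 3608

3608


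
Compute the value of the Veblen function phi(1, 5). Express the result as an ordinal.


phi(1, 5):
phi(1, beta) = epsilon_beta (the beta-th epsilon number).
phi(1, 5) = epsilon_5

epsilon_5


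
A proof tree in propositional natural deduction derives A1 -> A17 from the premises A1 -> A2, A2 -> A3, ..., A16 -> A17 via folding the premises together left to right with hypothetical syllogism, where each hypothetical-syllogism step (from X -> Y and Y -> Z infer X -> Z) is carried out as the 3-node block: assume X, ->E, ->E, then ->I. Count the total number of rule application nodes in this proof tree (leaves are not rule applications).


There are 16 premises in the chain. The first HS step combines premises 1 and 2; each further premise needs one more HS step.
So 16 premises require 16 - 1 = 15 hypothetical-syllogism steps.
Each HS step uses 3 inference nodes (->E, ->E, ->I).
15 * 3 = 45 total inference nodes.

45


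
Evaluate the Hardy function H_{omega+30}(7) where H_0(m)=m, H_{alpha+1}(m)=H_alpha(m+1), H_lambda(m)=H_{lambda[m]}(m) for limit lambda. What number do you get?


H_{omega+30}(7):
Unwind the 30 successor steps: H_{omega+30}(7) = H_omega(7+30) = H_omega(37).
H_omega(m) = H_m(m) = m + m = 2m.
Result = 2 * 37 = 74

74


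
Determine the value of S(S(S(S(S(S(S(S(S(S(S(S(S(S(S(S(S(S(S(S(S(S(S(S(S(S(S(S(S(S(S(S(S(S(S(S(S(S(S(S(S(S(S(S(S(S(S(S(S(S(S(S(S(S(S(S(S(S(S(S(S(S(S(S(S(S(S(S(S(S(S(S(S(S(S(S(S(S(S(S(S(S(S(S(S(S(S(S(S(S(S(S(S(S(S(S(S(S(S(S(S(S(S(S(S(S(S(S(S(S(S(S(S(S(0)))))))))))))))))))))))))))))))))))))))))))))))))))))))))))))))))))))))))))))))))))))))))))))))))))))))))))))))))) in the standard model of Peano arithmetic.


Counting successors applied to 0:
114 applications of S to 0 = 114

114


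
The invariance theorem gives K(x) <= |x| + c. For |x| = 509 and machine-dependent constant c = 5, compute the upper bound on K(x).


K(x) <= |x| + c = 509 + 5 = 514

514


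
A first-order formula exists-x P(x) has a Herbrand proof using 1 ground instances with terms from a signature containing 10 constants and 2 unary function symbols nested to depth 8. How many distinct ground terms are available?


Herbrand terms by depth:
Depth 0: 10 constants
Depth 1: 20 new terms (running total: 30)
Depth 2: 40 new terms (running total: 70)
Depth 3: 80 new terms (running total: 150)
Depth 4: 160 new terms (running total: 310)
Depth 5: 320 new terms (running total: 630)
Depth 6: 640 new terms (running total: 1270)
Depth 7: 1280 new terms (running total: 2550)
Depth 8: 2560 new terms (running total: 5110)
Total distinct ground terms = 5110

5110


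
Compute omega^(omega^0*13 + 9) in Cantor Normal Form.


omega^(omega^0*13 + 9):
omega^0 = 1, so the exponent is 13 + 9 = 22 (finite ordinal addition).
Result = omega^22, already a single CNF term.

omega^22


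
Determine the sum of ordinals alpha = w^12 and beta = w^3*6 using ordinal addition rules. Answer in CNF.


Ordinal addition w^12 + w^3*6:
Leading exponent of alpha (12) > leading exponent of beta (3).
Since alpha's term has higher exponent than beta's leading term,
the sum is simply alpha followed by beta.
Result = w^12 + w^3*6

w^12 + w^3*6


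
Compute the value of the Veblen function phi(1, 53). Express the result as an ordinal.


phi(1, 53):
phi(1, beta) = epsilon_beta (the beta-th epsilon number).
phi(1, 53) = epsilon_53

epsilon_53


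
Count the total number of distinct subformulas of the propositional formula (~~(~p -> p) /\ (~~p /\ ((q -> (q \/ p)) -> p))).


Formula: (~~(~p -> p) /\ (~~p /\ ((q -> (q \/ p)) -> p)))
Subformulas found:
  1. q
  2. p
  3. ~p
  4. ~~p
  5. (q \/ p)
  6. (~p -> p)
  7. ~(~p -> p)
  8. ~~(~p -> p)
  9. (q -> (q \/ p))
  10. ((q -> (q \/ p)) -> p)
  11. (~~p /\ ((q -> (q \/ p)) -> p))
  12. (~~(~p -> p) /\ (~~p /\ ((q -> (q \/ p)) -> p)))
Total distinct subformulas = 12

12


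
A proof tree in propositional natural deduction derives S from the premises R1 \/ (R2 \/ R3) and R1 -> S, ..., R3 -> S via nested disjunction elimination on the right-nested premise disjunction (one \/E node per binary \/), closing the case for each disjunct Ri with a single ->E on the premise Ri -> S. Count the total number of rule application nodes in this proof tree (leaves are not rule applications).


The premise R1 \/ (R2 \/ R3) contains 3 disjuncts, hence 2 binary \/ connectives.
- Each binary \/ is eliminated once: 2 \/E nodes.
- Each of the 3 cases Ri derives S by one ->E with Ri -> S: 3 ->E nodes.
Total = 2 + 3 = 5

5


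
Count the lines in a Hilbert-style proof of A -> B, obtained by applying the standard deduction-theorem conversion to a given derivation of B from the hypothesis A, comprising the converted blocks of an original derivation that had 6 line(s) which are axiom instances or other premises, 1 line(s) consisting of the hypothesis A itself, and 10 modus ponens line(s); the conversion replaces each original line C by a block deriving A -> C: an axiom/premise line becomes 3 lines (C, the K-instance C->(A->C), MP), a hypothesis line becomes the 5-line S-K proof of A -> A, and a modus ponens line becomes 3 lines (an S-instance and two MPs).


Deduction-theorem conversion, block by block:
- 6 axiom/premise lines -> 3 lines each = 18
- 1 hypothesis lines -> 5 lines each (identity proof A->A) = 5
- 10 MP lines -> 3 lines each (S-instance, MP, MP) = 30
Total = 18 + 5 + 30 = 53 lines.

53


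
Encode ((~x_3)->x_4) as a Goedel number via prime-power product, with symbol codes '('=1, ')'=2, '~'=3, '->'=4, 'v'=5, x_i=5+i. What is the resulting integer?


Formula: ((~x_3)->x_4)
Symbol codes: [1, 1, 3, 8, 2, 4, 9, 2]
Primes: [2, 3, 5, 7, 11, 13, 17, 19]
p_1^1 = 2^1 = 2
p_2^1 = 3^1 = 3
p_3^3 = 5^3 = 125
p_4^8 = 7^8 = 5764801
p_5^2 = 11^2 = 121
p_6^4 = 13^4 = 28561
p_7^9 = 17^9 = 118587876497
p_8^2 = 19^2 = 361
Product = 639663923190673000372235232750

639663923190673000372235232750


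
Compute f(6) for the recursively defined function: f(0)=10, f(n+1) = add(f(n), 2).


f(0) = 10
f(1) = add(f(0), 2) = add(10, 2) = 12
f(2) = add(f(1), 2) = add(12, 2) = 14
f(3) = add(f(2), 2) = add(14, 2) = 16
f(4) = add(f(3), 2) = add(16, 2) = 18
f(5) = add(f(4), 2) = add(18, 2) = 20
f(6) = add(f(5), 2) = add(20, 2) = 22


22


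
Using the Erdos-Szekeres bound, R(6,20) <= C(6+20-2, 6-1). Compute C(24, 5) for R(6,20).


R(6,20) <= C(6+20-2, 6-1) = C(24, 5)
C(24, 5) = 24! / (5! * 19!)
= 42504

42504


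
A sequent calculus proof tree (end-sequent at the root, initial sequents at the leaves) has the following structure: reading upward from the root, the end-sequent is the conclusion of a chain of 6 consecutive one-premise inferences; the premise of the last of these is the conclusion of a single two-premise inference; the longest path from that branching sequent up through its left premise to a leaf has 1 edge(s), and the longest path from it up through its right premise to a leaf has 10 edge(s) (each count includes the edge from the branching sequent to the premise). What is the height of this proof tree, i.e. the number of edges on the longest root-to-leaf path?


Longest path through the left premise: 1 edges (measured from the branching sequent)
Longest path through the right premise: 10 edges
Height of the subtree rooted at the branching sequent: max(1, 10) = 10
The branching sequent sits 6 edges above the root (the chain of one-premise inferences), so height = 10 + 6 = 16

16


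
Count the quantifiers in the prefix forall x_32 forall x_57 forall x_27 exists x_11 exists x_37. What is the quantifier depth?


Quantifier prefix has 5 quantifier symbols.
Quantifier depth = 5

5


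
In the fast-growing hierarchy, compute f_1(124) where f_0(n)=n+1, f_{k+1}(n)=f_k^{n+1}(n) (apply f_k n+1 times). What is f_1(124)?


f_1(124) = f_0^125(124)
f_0 adds 1 each time, applied 125 times.
f_1(124) = 124 + 125 = 249

249


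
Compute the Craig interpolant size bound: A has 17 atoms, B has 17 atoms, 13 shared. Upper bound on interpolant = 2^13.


Shared atoms = 13
Craig interpolant size bound = 2^13
= 8192

8192


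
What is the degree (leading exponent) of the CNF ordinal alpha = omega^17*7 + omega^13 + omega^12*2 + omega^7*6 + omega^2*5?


CNF: omega^17*7 + omega^13 + omega^12*2 + omega^7*6 + omega^2*5
The leading term is omega^17*7, which has exponent 17.

17


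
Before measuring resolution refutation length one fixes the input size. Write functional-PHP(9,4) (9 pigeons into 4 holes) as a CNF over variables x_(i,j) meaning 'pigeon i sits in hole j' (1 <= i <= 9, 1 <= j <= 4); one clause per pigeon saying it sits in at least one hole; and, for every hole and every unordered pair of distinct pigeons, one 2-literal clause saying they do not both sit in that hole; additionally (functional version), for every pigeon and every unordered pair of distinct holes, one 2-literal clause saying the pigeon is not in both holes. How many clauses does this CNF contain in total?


functional-PHP(9,4): 9 pigeons, 4 holes, 9*4 = 36 variables.
- pigeon clauses: one per pigeon -> 9 clauses
- hole clauses: 4 holes * C(9,2) = 4 * 36 -> 144 clauses
- functional clauses: 9 pigeons * C(4,2) = 9 * 6 -> 54 clauses
Total clauses = 9 + 144 + 54 = 207

207


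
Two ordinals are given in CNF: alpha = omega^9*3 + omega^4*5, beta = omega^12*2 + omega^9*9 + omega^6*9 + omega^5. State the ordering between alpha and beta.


Compare term by term from highest exponent:
alpha = omega^9*3 + omega^4*5
beta = omega^12*2 + omega^9*9 + omega^6*9 + omega^5
Term 1: alpha has omega^9*3, beta has omega^12*2
Term 2: alpha has omega^4*5, beta has omega^9*9
Term 3: alpha has omega^0*0, beta has omega^6*9
Term 4: alpha has omega^0*0, beta has omega^5*1
Result: alpha < beta

alpha < beta


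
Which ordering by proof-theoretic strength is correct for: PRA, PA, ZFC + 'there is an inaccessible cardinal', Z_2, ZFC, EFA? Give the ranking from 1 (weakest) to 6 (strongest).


Ordering by consistency strength:
1. EFA
2. PRA
3. PA
4. Z_2
5. ZFC
6. ZFC + 'there is an inaccessible cardinal'


PRA=2, PA=3, ZFC + 'there is an inaccessible cardinal'=6, Z_2=4, ZFC=5, EFA=1


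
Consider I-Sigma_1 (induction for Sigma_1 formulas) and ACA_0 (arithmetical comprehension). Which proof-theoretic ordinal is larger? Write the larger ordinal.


Proof-theoretic ordinal of I-Sigma_1 (induction for Sigma_1 formulas): omega^omega
Proof-theoretic ordinal of ACA_0 (arithmetical comprehension): epsilon_0
Comparing: omega^omega < epsilon_0.
The larger ordinal is epsilon_0 (from ACA_0 (arithmetical comprehension)).

epsilon_0


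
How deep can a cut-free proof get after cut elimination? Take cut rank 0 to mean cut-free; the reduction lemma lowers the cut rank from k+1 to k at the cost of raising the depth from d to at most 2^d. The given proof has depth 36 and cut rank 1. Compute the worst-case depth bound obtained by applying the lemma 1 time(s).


Each rank reduction sends depth d to at most 2^d; cut rank r needs r reductions.
2_0(36) = 36
2_1(36) = 2^36 = 68719476736
Cut-free depth bound = 68719476736

68719476736


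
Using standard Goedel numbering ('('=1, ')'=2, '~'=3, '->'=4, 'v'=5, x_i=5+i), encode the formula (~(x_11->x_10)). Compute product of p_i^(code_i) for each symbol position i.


Formula: (~(x_11->x_10))
Symbol codes: [1, 3, 1, 16, 4, 15, 2, 2]
Primes: [2, 3, 5, 7, 11, 13, 17, 19]
p_1^1 = 2^1 = 2
p_2^3 = 3^3 = 27
p_3^1 = 5^1 = 5
p_4^16 = 7^16 = 33232930569601
p_5^4 = 11^4 = 14641
p_6^15 = 13^15 = 51185893014090757
p_7^2 = 17^2 = 289
p_8^2 = 19^2 = 361
Product = 701549750134205686218597982708355045218710

701549750134205686218597982708355045218710


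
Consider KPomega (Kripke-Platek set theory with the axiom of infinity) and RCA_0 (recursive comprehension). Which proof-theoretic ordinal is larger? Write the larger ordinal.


Proof-theoretic ordinal of KPomega (Kripke-Platek set theory with the axiom of infinity): psi_0(epsilon_{Omega+1})
Proof-theoretic ordinal of RCA_0 (recursive comprehension): omega^omega
Comparing: omega^omega < psi_0(epsilon_{Omega+1}).
The larger ordinal is psi_0(epsilon_{Omega+1}) (from KPomega (Kripke-Platek set theory with the axiom of infinity)).

psi_0(epsilon_{Omega+1})


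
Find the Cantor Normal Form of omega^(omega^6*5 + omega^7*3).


omega^(omega^6*5 + omega^7*3):
In ordinal addition a term is absorbed by a following term of strictly larger exponent: 6 < 7, so omega^6*5 + omega^7*3 = omega^7*3.
omega raised to a CNF ordinal is a single CNF term: Result = omega^(omega^7*3)

omega^(omega^7*3)


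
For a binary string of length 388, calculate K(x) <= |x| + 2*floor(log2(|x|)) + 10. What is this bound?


floor(log2(388)) = 8
2 * 8 = 16
K(x) <= 388 + 16 + 10 = 414

414


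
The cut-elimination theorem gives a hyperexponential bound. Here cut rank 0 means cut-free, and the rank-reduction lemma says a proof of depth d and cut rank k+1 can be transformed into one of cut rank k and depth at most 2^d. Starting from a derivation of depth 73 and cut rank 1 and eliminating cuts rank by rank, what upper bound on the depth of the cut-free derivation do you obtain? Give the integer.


Each rank reduction sends depth d to at most 2^d; cut rank r needs r reductions.
2_0(73) = 73
2_1(73) = 2^73 = 9444732965739290427392
Cut-free depth bound = 9444732965739290427392

9444732965739290427392


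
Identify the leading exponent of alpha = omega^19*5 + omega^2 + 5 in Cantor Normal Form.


CNF: omega^19*5 + omega^2 + 5
The leading term is omega^19*5, which has exponent 19.

19


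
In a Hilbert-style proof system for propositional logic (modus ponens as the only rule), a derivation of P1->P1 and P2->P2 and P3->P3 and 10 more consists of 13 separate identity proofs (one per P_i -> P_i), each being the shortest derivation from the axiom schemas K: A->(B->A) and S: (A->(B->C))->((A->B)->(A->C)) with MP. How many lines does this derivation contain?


The shortest proof of A->A from K and S in the Hilbert calculus has exactly 5 lines:
(1) K instance A->((A->A)->A), (2) S instance, (3) MP on 1,2, (4) K instance A->(A->A), (5) MP on 3,4.
For 13 independent identities: 13 * 5 = 65 lines total.

65


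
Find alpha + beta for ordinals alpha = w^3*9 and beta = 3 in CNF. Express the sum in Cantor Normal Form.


Ordinal addition w^3*9 + 3:
Leading exponent of alpha (3) > leading exponent of beta (0).
Since alpha's term has higher exponent than beta's leading term,
the sum is simply alpha followed by beta.
Result = w^3*9 + 3

w^3*9 + 3


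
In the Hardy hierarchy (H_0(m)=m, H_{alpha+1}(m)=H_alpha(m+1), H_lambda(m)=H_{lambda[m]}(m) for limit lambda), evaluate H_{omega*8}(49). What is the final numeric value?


H_{omega*8}(49):
For the Hardy hierarchy, H_{omega*k}(n) = 2^k * n.
2^8 = 256.
256 * 49 = 12544

12544


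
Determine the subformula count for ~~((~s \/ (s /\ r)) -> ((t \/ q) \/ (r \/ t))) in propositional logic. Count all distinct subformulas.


Formula: ~~((~s \/ (s /\ r)) -> ((t \/ q) \/ (r \/ t)))
Subformulas found:
  1. q
  2. s
  3. r
  4. t
  5. ~s
  6. (s /\ r)
  7. (r \/ t)
  8. (t \/ q)
  9. (~s \/ (s /\ r))
  10. ((t \/ q) \/ (r \/ t))
  11. ((~s \/ (s /\ r)) -> ((t \/ q) \/ (r \/ t)))
  12. ~((~s \/ (s /\ r)) -> ((t \/ q) \/ (r \/ t)))
  13. ~~((~s \/ (s /\ r)) -> ((t \/ q) \/ (r \/ t)))
Total distinct subformulas = 13

13


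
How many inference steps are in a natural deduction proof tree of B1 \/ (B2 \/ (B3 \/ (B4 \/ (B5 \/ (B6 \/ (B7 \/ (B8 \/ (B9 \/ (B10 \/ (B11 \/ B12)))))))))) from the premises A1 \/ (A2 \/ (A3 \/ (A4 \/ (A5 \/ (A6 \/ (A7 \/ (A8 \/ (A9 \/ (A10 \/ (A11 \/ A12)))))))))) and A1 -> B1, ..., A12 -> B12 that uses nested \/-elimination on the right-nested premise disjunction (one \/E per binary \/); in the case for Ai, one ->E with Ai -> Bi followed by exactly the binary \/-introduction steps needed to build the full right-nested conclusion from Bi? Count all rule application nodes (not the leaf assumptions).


Constructive dilemma with 12 branches, all disjunctions right-nested:
- \/E: the premise has 11 binary \/, each eliminated once: 11 nodes.
- ->E: one per case (Ai with Ai -> Bi gives Bi): 12 nodes.
- \/I: in case i < n, Bi needs 1 step to form Bi \/ (B(i+1) \/ ...) and then i-1 steps to prepend B(i-1), ..., B1, i.e. i steps; in case i = n, B12 needs 11 prepend steps.
  \/I total = (1 + 2 + ... + 11) + 11 = 66 + 11 = 77 nodes.
Total = 11 + 12 + 77 = 100

100


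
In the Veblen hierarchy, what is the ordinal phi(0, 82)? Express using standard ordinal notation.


phi(0, 82):
phi(0, beta) = omega^beta by definition.
phi(0, 82) = omega^82

omega^82


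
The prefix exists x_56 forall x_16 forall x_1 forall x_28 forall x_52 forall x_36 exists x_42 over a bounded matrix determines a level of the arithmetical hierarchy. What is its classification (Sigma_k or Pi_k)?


Leading quantifier is exists, so the class is Sigma.
Number of quantifier blocks = alternations + 1 = 2 + 1 = 3.
Classification: Sigma_3

Sigma_3


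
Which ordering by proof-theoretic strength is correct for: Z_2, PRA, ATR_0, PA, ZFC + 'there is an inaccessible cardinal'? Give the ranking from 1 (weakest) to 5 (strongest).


Ordering by consistency strength:
1. PRA
2. PA
3. ATR_0
4. Z_2
5. ZFC + 'there is an inaccessible cardinal'


Z_2=4, PRA=1, ATR_0=3, PA=2, ZFC + 'there is an inaccessible cardinal'=5


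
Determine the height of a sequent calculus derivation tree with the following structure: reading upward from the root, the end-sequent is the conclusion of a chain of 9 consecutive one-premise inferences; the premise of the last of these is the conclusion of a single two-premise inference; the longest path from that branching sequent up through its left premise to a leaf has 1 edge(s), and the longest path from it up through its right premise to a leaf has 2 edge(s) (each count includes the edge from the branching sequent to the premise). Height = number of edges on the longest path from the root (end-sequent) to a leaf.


Longest path through the left premise: 1 edges (measured from the branching sequent)
Longest path through the right premise: 2 edges
Height of the subtree rooted at the branching sequent: max(1, 2) = 2
The branching sequent sits 9 edges above the root (the chain of one-premise inferences), so height = 2 + 9 = 11

11


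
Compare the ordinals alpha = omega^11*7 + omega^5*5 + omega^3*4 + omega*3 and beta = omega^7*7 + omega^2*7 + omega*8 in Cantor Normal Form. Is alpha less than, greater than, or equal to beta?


Compare term by term from highest exponent:
alpha = omega^11*7 + omega^5*5 + omega^3*4 + omega*3
beta = omega^7*7 + omega^2*7 + omega*8
Term 1: alpha has omega^11*7, beta has omega^7*7
Term 2: alpha has omega^5*5, beta has omega^2*7
Term 3: alpha has omega^3*4, beta has omega^1*8
Term 4: alpha has omega^1*3, beta has omega^0*0
Result: alpha > beta

alpha > beta


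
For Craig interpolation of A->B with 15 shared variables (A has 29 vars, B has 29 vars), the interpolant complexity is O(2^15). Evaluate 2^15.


Shared atoms = 15
Craig interpolant size bound = 2^15
= 32768

32768


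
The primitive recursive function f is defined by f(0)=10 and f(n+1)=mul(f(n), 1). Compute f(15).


f(0) = 10
f(1) = mul(f(0), 1) = mul(10, 1) = 10
f(2) = mul(f(1), 1) = mul(10, 1) = 10
f(3) = mul(f(2), 1) = mul(10, 1) = 10
f(4) = mul(f(3), 1) = mul(10, 1) = 10
f(5) = mul(f(4), 1) = mul(10, 1) = 10
f(6) = mul(f(5), 1) = mul(10, 1) = 10
f(7) = mul(f(6), 1) = mul(10, 1) = 10
f(8) = mul(f(7), 1) = mul(10, 1) = 10
f(9) = mul(f(8), 1) = mul(10, 1) = 10
f(10) = mul(f(9), 1) = mul(10, 1) = 10
f(11) = mul(f(10), 1) = mul(10, 1) = 10
f(12) = mul(f(11), 1) = mul(10, 1) = 10
f(13) = mul(f(12), 1) = mul(10, 1) = 10
f(14) = mul(f(13), 1) = mul(10, 1) = 10
f(15) = mul(f(14), 1) = mul(10, 1) = 10


10


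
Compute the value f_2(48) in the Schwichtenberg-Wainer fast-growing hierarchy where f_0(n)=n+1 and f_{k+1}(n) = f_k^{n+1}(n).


f_2(48) = f_1^49(48)
f_1(m) = 2m + 1.
Iterating: f_1^k(n) = 2^k*(n+1) - 1.
f_2(48) = 2^49*(48+1) - 1 = 562949953421312*49 - 1 = 27584547717644287

27584547717644287


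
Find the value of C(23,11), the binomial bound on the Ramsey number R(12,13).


R(12,13) <= C(12+13-2, 12-1) = C(23, 11)
C(23, 11) = 23! / (11! * 12!)
= 1352078

1352078


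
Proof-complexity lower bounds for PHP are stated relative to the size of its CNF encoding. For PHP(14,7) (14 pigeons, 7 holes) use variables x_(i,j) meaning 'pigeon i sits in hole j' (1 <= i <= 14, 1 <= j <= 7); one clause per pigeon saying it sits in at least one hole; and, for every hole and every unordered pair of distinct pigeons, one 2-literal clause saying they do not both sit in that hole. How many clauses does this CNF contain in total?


PHP(14,7): 14 pigeons, 7 holes, 14*7 = 98 variables.
- pigeon clauses: one per pigeon -> 14 clauses
- hole clauses: 7 holes * C(14,2) = 7 * 91 -> 637 clauses
Total clauses = 14 + 637 = 651

651


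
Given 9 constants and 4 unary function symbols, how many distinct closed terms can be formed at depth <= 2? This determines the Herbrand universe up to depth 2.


Herbrand terms by depth:
Depth 0: 9 constants
Depth 1: 36 new terms (running total: 45)
Depth 2: 144 new terms (running total: 189)
Total distinct ground terms = 189

189


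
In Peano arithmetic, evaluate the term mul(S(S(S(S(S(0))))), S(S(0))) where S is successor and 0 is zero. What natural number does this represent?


mul(S^5(0), S^2(0)):
S^5(0) = 5
S^2(0) = 2
5 * 2 = 10

10


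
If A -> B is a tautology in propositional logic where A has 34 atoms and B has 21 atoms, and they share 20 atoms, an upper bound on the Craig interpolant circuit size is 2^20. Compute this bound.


Shared atoms = 20
Craig interpolant size bound = 2^20
= 1048576

1048576


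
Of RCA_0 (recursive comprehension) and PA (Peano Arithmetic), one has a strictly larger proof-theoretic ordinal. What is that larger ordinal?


Proof-theoretic ordinal of RCA_0 (recursive comprehension): omega^omega
Proof-theoretic ordinal of PA (Peano Arithmetic): epsilon_0
Comparing: omega^omega < epsilon_0.
The larger ordinal is epsilon_0 (from PA (Peano Arithmetic)).

epsilon_0


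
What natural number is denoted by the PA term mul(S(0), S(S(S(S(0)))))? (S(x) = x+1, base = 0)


mul(S^1(0), S^4(0)):
S^1(0) = 1
S^4(0) = 4
1 * 4 = 4

4


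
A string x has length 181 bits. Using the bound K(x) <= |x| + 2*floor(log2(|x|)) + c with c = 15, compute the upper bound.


floor(log2(181)) = 7
2 * 7 = 14
K(x) <= 181 + 14 + 15 = 210

210


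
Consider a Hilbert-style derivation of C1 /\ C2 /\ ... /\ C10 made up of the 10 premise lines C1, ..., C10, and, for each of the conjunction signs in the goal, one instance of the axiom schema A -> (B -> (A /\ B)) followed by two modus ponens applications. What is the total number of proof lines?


Conjoining 10 premises:
- 10 premise lines
- the goal has 9 conjunction signs; each costs 1 axiom instance + 2 MP = 3 lines: 3 * 9 = 27
Total = 10 + 27 = 37 lines.

37
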